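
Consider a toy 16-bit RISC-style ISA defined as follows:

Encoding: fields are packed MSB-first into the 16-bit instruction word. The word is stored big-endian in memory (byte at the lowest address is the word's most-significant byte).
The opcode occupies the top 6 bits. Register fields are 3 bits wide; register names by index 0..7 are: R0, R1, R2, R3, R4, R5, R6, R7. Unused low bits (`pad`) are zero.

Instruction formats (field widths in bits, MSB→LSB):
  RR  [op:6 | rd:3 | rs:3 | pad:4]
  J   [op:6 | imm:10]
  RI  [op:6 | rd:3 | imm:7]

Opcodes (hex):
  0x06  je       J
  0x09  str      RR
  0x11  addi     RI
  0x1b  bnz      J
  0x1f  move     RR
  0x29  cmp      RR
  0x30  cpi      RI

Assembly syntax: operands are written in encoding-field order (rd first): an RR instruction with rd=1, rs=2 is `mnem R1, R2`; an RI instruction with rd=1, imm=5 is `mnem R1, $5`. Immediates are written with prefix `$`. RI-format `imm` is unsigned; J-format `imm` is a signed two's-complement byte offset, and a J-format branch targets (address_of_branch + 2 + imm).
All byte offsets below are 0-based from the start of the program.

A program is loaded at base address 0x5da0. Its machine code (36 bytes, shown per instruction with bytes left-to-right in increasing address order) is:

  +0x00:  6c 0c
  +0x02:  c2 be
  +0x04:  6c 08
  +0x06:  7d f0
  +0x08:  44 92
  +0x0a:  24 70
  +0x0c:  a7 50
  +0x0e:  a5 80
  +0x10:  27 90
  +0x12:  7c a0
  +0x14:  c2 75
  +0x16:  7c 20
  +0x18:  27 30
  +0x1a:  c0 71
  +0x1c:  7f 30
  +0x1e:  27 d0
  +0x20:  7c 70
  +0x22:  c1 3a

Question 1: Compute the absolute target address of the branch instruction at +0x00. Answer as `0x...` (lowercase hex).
0x5dae

[00] 6c 0c → 0x6c0c
  opcode bits[15:10]=0x1b: bnz/J
  imm: (w>>0)&0x3ff=0xc → $12
  target = base 0x5da0 + off 0x00 + 2 + imm 12 = 0x5dae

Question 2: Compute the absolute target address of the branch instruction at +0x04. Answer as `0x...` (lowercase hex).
0x5dae

@+04  big-endian(6c 08) = 0x6c08
  op=0x6c08>>10=0x1b ⇒ bnz (J)
  imm@[9:0]=0x8 ⇒ $8
  target = base 0x5da0 + off 0x04 + 2 + imm 8 = 0x5dae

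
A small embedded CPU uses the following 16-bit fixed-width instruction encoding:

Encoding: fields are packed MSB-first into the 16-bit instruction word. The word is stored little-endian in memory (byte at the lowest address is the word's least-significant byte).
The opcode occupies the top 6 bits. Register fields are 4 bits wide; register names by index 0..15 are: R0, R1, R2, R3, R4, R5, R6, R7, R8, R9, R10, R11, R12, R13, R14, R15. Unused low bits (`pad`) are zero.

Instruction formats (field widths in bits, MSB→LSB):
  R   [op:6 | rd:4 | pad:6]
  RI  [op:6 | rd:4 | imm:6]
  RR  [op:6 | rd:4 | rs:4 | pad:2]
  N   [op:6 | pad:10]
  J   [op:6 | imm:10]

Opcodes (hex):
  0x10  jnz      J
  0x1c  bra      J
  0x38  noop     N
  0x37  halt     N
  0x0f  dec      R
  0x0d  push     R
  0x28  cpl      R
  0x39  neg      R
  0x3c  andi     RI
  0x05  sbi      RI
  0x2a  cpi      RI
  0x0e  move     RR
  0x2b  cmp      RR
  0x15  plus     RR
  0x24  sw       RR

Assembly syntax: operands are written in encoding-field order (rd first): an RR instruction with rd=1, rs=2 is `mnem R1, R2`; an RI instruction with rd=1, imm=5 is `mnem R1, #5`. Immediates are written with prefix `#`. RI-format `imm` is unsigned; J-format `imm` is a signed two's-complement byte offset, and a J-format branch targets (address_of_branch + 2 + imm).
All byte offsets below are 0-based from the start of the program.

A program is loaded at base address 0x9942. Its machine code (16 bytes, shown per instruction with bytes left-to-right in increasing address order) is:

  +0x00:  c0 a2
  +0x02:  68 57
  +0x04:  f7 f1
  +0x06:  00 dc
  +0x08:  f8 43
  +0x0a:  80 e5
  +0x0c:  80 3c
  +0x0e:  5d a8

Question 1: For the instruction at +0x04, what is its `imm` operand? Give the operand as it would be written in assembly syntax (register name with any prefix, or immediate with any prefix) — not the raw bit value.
#55

off 0x04: read f7 f1 as little → 0xf1f7
  top 6b → 0x3c → andi [RI]
  [9:6] rd=7 = R7
  [5:0] imm=55 = #55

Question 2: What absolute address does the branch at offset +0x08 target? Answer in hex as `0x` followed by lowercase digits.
[08] f8 43 → 0x43f8
  opcode bits[15:10]=0x10: jnz/J
  [9:0] imm=1016 (s10→-8) = #-8
  target = base 0x9942 + off 0x08 + 2 + imm -8 = 0x9944

0x9944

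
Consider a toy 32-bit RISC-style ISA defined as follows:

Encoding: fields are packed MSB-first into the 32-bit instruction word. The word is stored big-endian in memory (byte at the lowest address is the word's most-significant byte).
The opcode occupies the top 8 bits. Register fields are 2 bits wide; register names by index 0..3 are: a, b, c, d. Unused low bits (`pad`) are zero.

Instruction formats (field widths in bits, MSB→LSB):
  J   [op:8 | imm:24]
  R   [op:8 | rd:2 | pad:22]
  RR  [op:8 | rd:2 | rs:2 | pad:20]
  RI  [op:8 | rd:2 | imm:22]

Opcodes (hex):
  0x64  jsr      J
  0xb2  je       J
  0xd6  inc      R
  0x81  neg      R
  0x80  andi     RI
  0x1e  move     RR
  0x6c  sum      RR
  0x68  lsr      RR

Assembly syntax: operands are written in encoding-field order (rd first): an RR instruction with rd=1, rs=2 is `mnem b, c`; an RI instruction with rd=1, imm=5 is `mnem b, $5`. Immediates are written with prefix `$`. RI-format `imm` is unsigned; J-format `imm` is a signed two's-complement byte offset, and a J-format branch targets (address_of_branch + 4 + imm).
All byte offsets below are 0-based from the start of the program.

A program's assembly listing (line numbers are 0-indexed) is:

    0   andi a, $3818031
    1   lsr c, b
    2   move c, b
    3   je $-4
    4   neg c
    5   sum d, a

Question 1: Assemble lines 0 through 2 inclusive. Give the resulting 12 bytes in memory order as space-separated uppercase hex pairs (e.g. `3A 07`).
line 0 (andi): pack op=0x80:8|rd=0:2|imm=3818031:22 = 0x803a422f; big→ 80 3a 42 2f
line 1 (lsr): pack op=0x68:8|rd=2:2|rs=1:2|pad=0:20 = 0x68900000; big→ 68 90 00 00
line 2 (move): pack op=0x1e:8|rd=2:2|rs=1:2|pad=0:20 = 0x1e900000; big→ 1e 90 00 00

80 3A 42 2F 68 90 00 00 1E 90 00 00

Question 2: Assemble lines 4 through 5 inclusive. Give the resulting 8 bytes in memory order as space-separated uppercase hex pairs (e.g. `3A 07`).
81 80 00 00 6C C0 00 00

4. neg fields op=0x81:8|rd=2:2|pad=0:22 → word 81800000h → 81 80 00 00
5. sum fields op=0x6c:8|rd=3:2|rs=0:2|pad=0:20 → word 6cc00000h → 6c c0 00 00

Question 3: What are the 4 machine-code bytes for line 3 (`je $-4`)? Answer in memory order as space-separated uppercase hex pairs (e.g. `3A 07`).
line 3 (je): pack op=0xb2:8|imm=-4:24 = 0xb2fffffc; big→ b2 ff ff fc

B2 FF FF FC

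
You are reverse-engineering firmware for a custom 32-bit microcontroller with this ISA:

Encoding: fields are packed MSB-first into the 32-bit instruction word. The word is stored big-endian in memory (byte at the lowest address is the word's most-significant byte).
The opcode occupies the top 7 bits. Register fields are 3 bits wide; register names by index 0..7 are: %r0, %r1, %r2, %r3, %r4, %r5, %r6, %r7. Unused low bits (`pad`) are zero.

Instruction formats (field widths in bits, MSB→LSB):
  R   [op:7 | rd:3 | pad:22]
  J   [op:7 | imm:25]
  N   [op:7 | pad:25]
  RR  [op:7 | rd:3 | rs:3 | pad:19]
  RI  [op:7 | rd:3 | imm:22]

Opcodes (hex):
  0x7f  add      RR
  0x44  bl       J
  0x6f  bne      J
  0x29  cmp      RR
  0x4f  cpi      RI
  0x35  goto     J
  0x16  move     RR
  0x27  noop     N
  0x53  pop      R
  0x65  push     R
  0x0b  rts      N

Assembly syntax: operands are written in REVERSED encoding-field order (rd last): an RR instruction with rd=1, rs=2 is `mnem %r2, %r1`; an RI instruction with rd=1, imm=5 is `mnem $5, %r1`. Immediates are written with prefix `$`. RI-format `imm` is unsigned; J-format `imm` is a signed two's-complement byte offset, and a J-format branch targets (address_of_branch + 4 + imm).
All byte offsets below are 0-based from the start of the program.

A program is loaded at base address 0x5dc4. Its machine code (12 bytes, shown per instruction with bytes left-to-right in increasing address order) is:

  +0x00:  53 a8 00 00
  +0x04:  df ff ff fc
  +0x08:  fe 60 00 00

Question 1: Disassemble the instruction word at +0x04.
+0x04: df ff ff fc ⇒ word 0xdffffffc (big)
  top 7b → 0x6f → bne [J]
  imm: (w>>0)&0x1ffffff=0x1fffffc (s25→-4) → $-4

bne $-4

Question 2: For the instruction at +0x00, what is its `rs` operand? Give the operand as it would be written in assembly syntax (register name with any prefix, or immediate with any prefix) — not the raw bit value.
off 0x00: read 53 a8 00 00 as big → 0x53a80000
  op=0x53a80000>>25=0x29 ⇒ cmp (RR)
  [24:22] rd=6 = %r6
  [21:19] rs=5 = %r5

%r5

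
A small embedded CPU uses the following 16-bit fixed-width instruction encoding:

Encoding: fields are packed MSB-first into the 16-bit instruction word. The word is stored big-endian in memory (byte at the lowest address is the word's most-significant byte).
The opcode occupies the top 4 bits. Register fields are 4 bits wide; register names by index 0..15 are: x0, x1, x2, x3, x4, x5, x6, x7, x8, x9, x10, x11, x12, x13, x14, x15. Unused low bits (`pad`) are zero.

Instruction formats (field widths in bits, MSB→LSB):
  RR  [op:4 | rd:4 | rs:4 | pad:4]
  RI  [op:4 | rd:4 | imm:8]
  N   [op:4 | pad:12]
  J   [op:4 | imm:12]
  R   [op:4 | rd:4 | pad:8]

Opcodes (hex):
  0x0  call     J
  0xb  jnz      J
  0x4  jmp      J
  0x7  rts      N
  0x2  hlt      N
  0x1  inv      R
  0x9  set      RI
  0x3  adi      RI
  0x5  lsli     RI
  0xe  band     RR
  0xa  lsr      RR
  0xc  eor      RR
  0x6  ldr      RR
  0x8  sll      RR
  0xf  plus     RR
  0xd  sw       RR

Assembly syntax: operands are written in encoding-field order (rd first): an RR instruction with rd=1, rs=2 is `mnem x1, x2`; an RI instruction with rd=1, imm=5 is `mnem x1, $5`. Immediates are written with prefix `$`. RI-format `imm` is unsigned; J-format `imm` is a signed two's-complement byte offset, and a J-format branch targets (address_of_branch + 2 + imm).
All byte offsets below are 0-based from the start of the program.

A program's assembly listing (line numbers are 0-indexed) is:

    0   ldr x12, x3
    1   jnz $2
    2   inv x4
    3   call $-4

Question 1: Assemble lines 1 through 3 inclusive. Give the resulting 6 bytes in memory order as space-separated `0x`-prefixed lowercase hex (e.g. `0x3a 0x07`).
L1: jnz op=0xb:4|imm=2:12 ⇒ 0xb002 ⇒ big b0 02
L2: inv op=0x1:4|rd=4:4|pad=0:8 ⇒ 0x1400 ⇒ big 14 00
L3: call op=0x0:4|imm=-4:12 ⇒ 0x0ffc ⇒ big 0f fc

0xb0 0x02 0x14 0x00 0x0f 0xfc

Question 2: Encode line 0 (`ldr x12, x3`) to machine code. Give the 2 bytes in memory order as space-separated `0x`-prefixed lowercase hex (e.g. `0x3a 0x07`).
0x6c 0x30

line 0 (ldr): pack op=0x6:4|rd=12:4|rs=3:4|pad=0:4 = 0x6c30; big→ 6c 30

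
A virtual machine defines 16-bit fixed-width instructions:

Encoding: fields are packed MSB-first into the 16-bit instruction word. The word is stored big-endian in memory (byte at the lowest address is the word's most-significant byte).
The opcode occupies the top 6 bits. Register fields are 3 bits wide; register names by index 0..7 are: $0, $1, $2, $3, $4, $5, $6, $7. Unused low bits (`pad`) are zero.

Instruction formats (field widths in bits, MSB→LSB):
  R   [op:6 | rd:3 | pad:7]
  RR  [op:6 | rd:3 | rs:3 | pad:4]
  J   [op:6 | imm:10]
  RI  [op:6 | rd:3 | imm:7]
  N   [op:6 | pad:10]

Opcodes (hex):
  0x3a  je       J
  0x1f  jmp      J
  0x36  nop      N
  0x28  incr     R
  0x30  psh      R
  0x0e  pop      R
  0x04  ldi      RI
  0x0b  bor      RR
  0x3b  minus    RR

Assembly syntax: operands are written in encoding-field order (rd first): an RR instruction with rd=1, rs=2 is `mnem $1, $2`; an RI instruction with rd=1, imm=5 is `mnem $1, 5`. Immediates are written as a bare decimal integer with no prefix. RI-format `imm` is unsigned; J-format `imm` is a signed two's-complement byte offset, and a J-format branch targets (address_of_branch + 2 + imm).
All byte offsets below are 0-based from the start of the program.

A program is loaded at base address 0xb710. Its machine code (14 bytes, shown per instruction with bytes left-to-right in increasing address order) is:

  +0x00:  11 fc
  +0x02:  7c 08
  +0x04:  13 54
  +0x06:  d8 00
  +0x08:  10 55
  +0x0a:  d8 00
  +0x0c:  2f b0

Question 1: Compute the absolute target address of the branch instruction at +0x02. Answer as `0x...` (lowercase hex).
+0x02: 7c 08 ⇒ word 0x7c08 (big)
  top 6b → 0x1f → jmp [J]
  [9:0] imm=8 = 8
  target = base 0xb710 + off 0x02 + 2 + imm 8 = 0xb71c

0xb71c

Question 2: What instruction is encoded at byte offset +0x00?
off 0x00: read 11 fc as big → 0x11fc
  top 6b → 0x4 → ldi [RI]
  rd: (w>>7)&0x7=0x3 → $3
  imm: (w>>0)&0x7f=0x7c → 124

ldi $3, 124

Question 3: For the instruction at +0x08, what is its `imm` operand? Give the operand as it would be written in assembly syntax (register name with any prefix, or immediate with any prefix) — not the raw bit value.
off 0x08: read 10 55 as big → 0x1055
  top 6b → 0x4 → ldi [RI]
  [9:7] rd=0 = $0
  [6:0] imm=85 = 85

85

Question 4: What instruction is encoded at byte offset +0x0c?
bor $7, $3

@+0c  big-endian(2f b0) = 0x2fb0
  opcode bits[15:10]=0xb: bor/RR
  rd: (w>>7)&0x7=0x7 → $7
  rs: (w>>4)&0x7=0x3 → $3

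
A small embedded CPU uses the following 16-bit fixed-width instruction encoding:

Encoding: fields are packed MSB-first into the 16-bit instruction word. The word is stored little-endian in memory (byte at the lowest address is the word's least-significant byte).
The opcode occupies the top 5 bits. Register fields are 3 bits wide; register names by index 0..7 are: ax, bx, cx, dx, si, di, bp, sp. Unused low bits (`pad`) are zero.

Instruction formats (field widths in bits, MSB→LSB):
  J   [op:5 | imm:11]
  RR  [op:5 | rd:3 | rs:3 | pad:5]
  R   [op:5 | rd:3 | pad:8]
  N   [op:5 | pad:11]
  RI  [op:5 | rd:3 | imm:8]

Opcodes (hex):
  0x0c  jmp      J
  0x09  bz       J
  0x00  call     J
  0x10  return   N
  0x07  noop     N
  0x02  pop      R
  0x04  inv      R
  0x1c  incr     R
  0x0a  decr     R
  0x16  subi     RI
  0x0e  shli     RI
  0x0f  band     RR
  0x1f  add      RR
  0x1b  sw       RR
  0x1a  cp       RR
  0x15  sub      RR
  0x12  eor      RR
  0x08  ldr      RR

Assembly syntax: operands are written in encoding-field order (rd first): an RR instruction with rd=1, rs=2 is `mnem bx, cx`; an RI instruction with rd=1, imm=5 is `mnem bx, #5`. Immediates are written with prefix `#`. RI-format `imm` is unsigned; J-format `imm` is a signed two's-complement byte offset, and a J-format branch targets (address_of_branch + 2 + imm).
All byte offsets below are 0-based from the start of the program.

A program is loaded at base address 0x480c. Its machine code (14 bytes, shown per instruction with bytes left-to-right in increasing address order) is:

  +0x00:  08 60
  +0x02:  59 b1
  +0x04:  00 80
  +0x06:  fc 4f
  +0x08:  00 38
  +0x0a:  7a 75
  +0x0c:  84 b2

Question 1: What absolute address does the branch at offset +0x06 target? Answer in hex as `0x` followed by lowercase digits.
off 0x06: read fc 4f as little → 0x4ffc
  top 5b → 0x9 → bz [J]
  [10:0] imm=2044 (s11→-4) = #-4
  target = base 0x480c + off 0x06 + 2 + imm -4 = 0x4810

0x4810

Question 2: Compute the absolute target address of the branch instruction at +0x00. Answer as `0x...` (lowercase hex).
+0x00: 08 60 ⇒ word 0x6008 (little)
  op=0x6008>>11=0xc ⇒ jmp (J)
  [10:0] imm=8 = #8
  target = base 0x480c + off 0x00 + 2 + imm 8 = 0x4816

0x4816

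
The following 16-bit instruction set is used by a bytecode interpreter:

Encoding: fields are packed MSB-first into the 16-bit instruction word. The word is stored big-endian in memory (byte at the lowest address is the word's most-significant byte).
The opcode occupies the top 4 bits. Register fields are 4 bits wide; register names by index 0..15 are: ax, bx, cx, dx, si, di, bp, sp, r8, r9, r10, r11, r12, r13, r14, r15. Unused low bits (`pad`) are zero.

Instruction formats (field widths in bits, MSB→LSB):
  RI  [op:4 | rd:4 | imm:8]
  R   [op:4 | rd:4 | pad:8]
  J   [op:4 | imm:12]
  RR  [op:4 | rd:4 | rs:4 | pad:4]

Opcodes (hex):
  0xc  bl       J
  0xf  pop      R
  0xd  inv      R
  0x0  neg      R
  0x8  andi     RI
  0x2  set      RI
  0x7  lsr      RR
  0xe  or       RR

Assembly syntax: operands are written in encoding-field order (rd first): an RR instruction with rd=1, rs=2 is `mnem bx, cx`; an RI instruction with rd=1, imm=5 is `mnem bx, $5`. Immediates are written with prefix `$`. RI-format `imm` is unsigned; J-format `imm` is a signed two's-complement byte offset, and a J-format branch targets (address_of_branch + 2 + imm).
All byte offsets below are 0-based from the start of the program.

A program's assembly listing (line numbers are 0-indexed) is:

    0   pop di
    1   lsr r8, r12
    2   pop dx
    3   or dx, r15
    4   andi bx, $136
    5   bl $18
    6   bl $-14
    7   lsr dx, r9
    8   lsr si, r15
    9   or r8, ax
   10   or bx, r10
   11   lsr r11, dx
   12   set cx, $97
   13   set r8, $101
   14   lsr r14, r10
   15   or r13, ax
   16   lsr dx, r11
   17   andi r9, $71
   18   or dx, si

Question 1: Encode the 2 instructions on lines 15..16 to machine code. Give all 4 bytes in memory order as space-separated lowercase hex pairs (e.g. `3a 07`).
ed 00 73 b0

15. or fields op=0xe:4|rd=13:4|rs=0:4|pad=0:4 → word ed00h → ed 00
16. lsr fields op=0x7:4|rd=3:4|rs=11:4|pad=0:4 → word 73b0h → 73 b0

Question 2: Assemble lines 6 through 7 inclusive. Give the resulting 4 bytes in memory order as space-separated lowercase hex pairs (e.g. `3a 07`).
cf f2 73 90

L6: bl op=0xc:4|imm=-14:12 ⇒ 0xcff2 ⇒ big cf f2
L7: lsr op=0x7:4|rd=3:4|rs=9:4|pad=0:4 ⇒ 0x7390 ⇒ big 73 90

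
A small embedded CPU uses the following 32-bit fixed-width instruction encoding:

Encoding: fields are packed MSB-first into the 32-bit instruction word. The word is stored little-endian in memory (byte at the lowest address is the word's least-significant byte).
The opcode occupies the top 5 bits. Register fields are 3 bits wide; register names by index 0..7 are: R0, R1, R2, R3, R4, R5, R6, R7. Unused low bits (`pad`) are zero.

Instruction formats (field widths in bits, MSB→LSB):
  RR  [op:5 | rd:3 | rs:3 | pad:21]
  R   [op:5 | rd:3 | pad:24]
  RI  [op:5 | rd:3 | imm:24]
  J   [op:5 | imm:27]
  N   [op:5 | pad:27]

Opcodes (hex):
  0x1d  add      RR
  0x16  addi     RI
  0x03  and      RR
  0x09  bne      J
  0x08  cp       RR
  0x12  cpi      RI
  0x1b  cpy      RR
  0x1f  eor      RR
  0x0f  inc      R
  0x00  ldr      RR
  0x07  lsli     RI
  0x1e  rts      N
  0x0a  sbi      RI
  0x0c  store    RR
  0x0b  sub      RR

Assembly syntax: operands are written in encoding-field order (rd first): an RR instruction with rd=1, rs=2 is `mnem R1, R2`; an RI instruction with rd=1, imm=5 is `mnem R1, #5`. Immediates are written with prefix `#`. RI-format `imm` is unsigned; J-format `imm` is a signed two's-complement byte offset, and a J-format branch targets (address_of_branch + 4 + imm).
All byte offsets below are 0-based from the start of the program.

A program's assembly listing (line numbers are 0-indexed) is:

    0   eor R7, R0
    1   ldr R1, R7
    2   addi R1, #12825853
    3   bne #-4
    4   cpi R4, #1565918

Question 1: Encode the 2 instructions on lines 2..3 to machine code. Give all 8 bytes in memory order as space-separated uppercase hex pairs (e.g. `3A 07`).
line 2 (addi): pack op=0x16:5|rd=1:3|imm=12825853:24 = 0xb1c3b4fd; little→ fd b4 c3 b1
line 3 (bne): pack op=0x9:5|imm=-4:27 = 0x4ffffffc; little→ fc ff ff 4f

FD B4 C3 B1 FC FF FF 4F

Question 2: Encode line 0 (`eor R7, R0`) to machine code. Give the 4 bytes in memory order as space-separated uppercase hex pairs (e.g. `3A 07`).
00 00 00 FF

line 0 (eor): pack op=0x1f:5|rd=7:3|rs=0:3|pad=0:21 = 0xff000000; little→ 00 00 00 ff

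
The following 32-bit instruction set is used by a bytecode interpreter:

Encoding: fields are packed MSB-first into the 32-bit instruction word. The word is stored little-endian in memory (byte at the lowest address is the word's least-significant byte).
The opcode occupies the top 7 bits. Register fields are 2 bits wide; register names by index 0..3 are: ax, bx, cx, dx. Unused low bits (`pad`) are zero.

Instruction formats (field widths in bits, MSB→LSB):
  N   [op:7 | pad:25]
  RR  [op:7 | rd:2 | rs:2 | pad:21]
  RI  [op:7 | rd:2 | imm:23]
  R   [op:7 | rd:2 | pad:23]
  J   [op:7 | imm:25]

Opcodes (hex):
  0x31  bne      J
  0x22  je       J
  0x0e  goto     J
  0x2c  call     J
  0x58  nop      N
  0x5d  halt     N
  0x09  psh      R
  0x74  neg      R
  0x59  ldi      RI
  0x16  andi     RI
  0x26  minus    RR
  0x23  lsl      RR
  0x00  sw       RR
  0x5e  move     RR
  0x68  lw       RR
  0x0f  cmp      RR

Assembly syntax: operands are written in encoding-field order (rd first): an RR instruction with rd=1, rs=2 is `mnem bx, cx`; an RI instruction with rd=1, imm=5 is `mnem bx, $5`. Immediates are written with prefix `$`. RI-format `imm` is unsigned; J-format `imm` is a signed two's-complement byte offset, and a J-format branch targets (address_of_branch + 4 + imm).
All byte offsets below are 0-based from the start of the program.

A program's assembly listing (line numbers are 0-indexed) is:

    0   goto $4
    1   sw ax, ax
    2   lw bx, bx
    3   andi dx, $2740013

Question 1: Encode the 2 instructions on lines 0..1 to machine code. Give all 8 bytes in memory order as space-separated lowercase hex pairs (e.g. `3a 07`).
line 0 (goto): pack op=0xe:7|imm=4:25 = 0x1c000004; little→ 04 00 00 1c
line 1 (sw): pack op=0x0:7|rd=0:2|rs=0:2|pad=0:21 = 0x00000000; little→ 00 00 00 00

04 00 00 1c 00 00 00 00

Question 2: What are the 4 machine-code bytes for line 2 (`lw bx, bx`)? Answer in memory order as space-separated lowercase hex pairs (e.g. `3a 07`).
line 2 (lw): pack op=0x68:7|rd=1:2|rs=1:2|pad=0:21 = 0xd0a00000; little→ 00 00 a0 d0

00 00 a0 d0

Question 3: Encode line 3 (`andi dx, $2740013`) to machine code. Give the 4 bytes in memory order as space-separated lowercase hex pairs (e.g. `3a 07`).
line 3 (andi): pack op=0x16:7|rd=3:2|imm=2740013:23 = 0x2da9cf2d; little→ 2d cf a9 2d

2d cf a9 2d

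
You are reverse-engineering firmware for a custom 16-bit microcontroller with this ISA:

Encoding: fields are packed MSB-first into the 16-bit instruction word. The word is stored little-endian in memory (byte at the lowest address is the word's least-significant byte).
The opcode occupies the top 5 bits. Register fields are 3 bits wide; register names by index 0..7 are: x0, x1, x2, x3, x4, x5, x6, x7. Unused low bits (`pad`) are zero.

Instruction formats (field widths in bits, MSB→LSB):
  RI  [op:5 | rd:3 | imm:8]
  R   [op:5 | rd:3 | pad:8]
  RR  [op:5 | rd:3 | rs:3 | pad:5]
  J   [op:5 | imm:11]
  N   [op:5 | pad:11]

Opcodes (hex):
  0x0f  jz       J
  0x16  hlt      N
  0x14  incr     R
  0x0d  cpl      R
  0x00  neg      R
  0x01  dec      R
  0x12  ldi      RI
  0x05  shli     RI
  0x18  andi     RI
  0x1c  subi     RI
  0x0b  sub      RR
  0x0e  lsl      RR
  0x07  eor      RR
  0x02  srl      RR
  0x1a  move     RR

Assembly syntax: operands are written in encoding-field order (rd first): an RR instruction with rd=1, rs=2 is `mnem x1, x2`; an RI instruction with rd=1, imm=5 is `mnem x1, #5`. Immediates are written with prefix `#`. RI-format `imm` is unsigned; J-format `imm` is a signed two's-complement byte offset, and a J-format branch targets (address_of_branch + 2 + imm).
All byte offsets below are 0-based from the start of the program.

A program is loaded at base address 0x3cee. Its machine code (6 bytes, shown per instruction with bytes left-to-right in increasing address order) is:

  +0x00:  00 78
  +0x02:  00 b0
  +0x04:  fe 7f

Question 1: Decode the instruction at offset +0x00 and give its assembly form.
[00] 00 78 → 0x7800
  op=0x7800>>11=0xf ⇒ jz (J)
  imm@[10:0]=0x0 ⇒ #0

jz #0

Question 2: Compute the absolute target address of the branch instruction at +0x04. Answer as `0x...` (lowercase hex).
+0x04: fe 7f ⇒ word 0x7ffe (little)
  op=0x7ffe>>11=0xf ⇒ jz (J)
  imm@[10:0]=0x7fe (s11→-2) ⇒ #-2
  target = base 0x3cee + off 0x04 + 2 + imm -2 = 0x3cf2

0x3cf2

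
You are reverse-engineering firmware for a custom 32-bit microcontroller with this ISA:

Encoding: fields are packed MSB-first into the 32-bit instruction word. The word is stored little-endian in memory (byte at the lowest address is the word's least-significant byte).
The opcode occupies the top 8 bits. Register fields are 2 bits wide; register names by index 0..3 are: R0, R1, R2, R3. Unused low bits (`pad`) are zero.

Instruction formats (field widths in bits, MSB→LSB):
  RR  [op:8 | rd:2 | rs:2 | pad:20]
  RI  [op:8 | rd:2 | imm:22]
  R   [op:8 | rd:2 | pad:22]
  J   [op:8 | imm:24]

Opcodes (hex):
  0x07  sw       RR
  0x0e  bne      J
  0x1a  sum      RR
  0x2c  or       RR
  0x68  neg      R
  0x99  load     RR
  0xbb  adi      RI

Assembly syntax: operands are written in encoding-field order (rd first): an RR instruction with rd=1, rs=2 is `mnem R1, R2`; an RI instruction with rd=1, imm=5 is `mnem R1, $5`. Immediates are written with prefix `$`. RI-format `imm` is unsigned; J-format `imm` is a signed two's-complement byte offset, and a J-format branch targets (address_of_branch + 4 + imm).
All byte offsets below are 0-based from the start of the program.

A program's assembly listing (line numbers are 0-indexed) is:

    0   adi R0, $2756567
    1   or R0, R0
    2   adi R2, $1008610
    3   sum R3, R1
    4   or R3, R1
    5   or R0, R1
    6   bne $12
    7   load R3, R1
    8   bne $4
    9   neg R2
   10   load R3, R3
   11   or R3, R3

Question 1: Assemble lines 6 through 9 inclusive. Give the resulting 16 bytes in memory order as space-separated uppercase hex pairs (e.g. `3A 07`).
0C 00 00 0E 00 00 D0 99 04 00 00 0E 00 00 80 68

line 6 (bne): pack op=0xe:8|imm=12:24 = 0x0e00000c; little→ 0c 00 00 0e
line 7 (load): pack op=0x99:8|rd=3:2|rs=1:2|pad=0:20 = 0x99d00000; little→ 00 00 d0 99
line 8 (bne): pack op=0xe:8|imm=4:24 = 0x0e000004; little→ 04 00 00 0e
line 9 (neg): pack op=0x68:8|rd=2:2|pad=0:22 = 0x68800000; little→ 00 00 80 68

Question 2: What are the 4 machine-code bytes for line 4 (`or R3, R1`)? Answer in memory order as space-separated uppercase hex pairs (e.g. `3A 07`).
4. or fields op=0x2c:8|rd=3:2|rs=1:2|pad=0:20 → word 2cd00000h → 00 00 d0 2c

00 00 D0 2C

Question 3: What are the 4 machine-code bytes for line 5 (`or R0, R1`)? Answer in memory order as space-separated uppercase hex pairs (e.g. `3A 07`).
line 5 (or): pack op=0x2c:8|rd=0:2|rs=1:2|pad=0:20 = 0x2c100000; little→ 00 00 10 2c

00 00 10 2C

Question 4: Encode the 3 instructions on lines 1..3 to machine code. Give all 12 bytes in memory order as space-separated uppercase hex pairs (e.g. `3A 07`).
00 00 00 2C E2 63 8F BB 00 00 D0 1A

L1: or op=0x2c:8|rd=0:2|rs=0:2|pad=0:20 ⇒ 0x2c000000 ⇒ little 00 00 00 2c
L2: adi op=0xbb:8|rd=2:2|imm=1008610:22 ⇒ 0xbb8f63e2 ⇒ little e2 63 8f bb
L3: sum op=0x1a:8|rd=3:2|rs=1:2|pad=0:20 ⇒ 0x1ad00000 ⇒ little 00 00 d0 1a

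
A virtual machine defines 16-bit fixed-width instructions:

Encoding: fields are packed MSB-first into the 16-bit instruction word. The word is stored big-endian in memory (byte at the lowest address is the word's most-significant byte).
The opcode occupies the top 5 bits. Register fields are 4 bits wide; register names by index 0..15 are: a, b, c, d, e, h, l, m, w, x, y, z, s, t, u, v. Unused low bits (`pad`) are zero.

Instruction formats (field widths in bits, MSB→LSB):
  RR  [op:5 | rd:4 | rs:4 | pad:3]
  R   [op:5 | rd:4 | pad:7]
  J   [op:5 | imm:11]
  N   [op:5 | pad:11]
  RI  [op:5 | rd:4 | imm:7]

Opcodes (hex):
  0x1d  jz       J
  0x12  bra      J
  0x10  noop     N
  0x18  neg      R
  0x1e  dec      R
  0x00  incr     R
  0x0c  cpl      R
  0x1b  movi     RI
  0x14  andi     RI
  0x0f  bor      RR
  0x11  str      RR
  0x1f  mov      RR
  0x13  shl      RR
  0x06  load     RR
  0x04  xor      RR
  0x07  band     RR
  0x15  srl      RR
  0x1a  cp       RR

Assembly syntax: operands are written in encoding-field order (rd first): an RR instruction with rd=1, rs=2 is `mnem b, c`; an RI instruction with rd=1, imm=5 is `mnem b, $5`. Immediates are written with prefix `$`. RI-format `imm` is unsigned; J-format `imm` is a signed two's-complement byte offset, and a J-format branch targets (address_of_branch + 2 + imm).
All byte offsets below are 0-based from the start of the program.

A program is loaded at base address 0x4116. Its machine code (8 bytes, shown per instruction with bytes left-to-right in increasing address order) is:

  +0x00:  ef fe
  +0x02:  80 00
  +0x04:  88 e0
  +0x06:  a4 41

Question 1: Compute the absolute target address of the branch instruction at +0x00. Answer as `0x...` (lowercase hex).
0x4116

[00] ef fe → 0xeffe
  op=0xeffe>>11=0x1d ⇒ jz (J)
  [10:0] imm=2046 (s11→-2) = $-2
  target = base 0x4116 + off 0x00 + 2 + imm -2 = 0x4116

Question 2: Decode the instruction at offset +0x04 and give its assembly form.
off 0x04: read 88 e0 as big → 0x88e0
  opcode bits[15:11]=0x11: str/RR
  rd: (w>>7)&0xf=0x1 → b
  rs: (w>>3)&0xf=0xc → s

str b, s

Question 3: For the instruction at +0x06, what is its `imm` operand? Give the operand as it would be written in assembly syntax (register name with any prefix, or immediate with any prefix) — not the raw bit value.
$65

@+06  big-endian(a4 41) = 0xa441
  opcode bits[15:11]=0x14: andi/RI
  [10:7] rd=8 = w
  [6:0] imm=65 = $65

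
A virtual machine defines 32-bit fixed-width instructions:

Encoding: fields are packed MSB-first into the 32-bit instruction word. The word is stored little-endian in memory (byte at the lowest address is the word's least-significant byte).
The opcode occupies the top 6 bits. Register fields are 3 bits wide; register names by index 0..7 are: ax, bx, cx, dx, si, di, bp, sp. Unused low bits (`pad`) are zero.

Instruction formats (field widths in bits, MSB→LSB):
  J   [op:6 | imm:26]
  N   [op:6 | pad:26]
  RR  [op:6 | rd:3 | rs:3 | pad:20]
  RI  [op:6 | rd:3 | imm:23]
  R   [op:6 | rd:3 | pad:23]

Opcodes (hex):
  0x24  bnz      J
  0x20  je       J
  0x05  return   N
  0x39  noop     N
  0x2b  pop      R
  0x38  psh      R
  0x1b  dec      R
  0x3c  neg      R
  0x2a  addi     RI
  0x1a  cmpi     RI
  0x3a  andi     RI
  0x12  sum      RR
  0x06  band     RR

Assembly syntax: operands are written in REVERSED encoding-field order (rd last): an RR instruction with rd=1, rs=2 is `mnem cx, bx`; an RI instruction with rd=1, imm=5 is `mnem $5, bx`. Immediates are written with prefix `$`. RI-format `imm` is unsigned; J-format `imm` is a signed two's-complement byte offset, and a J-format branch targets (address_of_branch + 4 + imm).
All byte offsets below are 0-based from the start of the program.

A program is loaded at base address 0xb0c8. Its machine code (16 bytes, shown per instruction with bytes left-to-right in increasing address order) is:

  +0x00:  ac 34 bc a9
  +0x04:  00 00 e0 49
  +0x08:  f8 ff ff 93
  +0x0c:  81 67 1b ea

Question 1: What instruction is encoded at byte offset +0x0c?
andi $1795969, si

off 0x0c: read 81 67 1b ea as little → 0xea1b6781
  op=0xea1b6781>>26=0x3a ⇒ andi (RI)
  rd@[25:23]=0x4 ⇒ si
  imm@[22:0]=0x1b6781 ⇒ $1795969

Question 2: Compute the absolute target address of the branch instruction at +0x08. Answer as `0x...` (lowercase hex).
off 0x08: read f8 ff ff 93 as little → 0x93fffff8
  op=0x93fffff8>>26=0x24 ⇒ bnz (J)
  [25:0] imm=67108856 (s26→-8) = $-8
  target = base 0xb0c8 + off 0x08 + 4 + imm -8 = 0xb0cc

0xb0cc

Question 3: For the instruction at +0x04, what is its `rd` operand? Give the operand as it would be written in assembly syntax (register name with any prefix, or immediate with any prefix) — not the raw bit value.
dx

off 0x04: read 00 00 e0 49 as little → 0x49e00000
  op=0x49e00000>>26=0x12 ⇒ sum (RR)
  rd@[25:23]=0x3 ⇒ dx
  rs@[22:20]=0x6 ⇒ bp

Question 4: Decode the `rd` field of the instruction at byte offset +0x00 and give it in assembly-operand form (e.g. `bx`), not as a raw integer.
[00] ac 34 bc a9 → 0xa9bc34ac
  top 6b → 0x2a → addi [RI]
  rd: (w>>23)&0x7=0x3 → dx
  imm: (w>>0)&0x7fffff=0x3c34ac → $3945644

dx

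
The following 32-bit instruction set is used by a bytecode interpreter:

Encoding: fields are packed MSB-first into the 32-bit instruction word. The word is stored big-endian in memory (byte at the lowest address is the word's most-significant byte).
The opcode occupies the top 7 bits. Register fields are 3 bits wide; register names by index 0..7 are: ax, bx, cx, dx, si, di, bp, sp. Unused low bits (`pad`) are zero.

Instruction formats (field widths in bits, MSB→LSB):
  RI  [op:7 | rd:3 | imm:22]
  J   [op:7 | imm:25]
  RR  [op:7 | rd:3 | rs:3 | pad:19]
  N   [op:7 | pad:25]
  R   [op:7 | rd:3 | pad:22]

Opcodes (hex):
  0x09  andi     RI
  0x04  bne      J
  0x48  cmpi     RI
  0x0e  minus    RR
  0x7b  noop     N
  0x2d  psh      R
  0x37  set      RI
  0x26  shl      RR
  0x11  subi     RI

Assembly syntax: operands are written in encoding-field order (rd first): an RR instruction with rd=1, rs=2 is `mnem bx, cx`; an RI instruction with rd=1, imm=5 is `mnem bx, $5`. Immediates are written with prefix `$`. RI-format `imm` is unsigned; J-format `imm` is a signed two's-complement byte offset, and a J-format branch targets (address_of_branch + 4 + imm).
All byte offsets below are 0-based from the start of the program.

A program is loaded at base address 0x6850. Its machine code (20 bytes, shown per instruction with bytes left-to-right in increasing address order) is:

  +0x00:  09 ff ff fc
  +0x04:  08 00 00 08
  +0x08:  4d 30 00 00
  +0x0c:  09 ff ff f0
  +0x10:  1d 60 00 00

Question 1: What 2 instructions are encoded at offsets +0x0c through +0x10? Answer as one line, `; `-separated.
+0x0c: 09 ff ff f0 ⇒ word 0x09fffff0 (big)
  op=0x09fffff0>>25=0x4 ⇒ bne (J)
  imm: (w>>0)&0x1ffffff=0x1fffff0 (s25→-16) → $-16
+0x10: 1d 60 00 00 ⇒ word 0x1d600000 (big)
  op=0x1d600000>>25=0xe ⇒ minus (RR)
  rd: (w>>22)&0x7=0x5 → di
  rs: (w>>19)&0x7=0x4 → si

bne $-16; minus di, si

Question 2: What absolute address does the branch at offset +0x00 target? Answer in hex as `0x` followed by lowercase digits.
0x6850

@+00  big-endian(09 ff ff fc) = 0x09fffffc
  op=0x09fffffc>>25=0x4 ⇒ bne (J)
  imm: (w>>0)&0x1ffffff=0x1fffffc (s25→-4) → $-4
  target = base 0x6850 + off 0x00 + 4 + imm -4 = 0x6850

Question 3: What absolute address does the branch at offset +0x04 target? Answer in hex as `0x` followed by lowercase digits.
off 0x04: read 08 00 00 08 as big → 0x08000008
  top 7b → 0x4 → bne [J]
  imm@[24:0]=0x8 ⇒ $8
  target = base 0x6850 + off 0x04 + 4 + imm 8 = 0x6860

0x6860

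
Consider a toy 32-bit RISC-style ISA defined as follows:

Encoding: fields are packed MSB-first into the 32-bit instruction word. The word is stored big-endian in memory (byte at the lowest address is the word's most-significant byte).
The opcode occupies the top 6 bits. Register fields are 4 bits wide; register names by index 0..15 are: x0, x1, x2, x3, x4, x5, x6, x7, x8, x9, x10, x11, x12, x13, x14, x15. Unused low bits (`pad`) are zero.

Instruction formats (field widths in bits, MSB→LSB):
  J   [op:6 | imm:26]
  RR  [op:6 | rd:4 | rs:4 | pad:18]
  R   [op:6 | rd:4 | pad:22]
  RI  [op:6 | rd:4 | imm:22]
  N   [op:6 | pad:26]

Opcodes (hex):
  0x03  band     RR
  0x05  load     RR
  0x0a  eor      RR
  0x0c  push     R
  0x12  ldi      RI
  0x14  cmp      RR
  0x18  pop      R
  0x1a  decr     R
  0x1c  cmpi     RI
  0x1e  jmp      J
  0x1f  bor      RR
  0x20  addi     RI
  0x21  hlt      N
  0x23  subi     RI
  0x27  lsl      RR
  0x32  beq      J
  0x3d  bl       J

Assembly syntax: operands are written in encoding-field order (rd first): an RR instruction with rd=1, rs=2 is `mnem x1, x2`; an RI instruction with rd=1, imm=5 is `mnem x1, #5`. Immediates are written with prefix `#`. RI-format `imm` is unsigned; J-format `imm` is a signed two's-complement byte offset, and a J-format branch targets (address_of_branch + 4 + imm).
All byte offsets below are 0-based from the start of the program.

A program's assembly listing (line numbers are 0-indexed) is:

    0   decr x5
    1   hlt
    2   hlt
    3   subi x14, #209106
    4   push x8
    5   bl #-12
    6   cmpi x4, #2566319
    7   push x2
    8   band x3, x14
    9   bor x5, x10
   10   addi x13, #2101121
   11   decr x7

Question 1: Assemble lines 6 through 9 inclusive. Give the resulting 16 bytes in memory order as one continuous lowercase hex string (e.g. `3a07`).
line 6 (cmpi): pack op=0x1c:6|rd=4:4|imm=2566319:22 = 0x712728af; big→ 71 27 28 af
line 7 (push): pack op=0xc:6|rd=2:4|pad=0:22 = 0x30800000; big→ 30 80 00 00
line 8 (band): pack op=0x3:6|rd=3:4|rs=14:4|pad=0:18 = 0x0cf80000; big→ 0c f8 00 00
line 9 (bor): pack op=0x1f:6|rd=5:4|rs=10:4|pad=0:18 = 0x7d680000; big→ 7d 68 00 00

712728af308000000cf800007d680000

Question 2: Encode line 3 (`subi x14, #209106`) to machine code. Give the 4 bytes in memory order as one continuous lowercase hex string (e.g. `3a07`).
8f8330d2

3. subi fields op=0x23:6|rd=14:4|imm=209106:22 → word 8f8330d2h → 8f 83 30 d2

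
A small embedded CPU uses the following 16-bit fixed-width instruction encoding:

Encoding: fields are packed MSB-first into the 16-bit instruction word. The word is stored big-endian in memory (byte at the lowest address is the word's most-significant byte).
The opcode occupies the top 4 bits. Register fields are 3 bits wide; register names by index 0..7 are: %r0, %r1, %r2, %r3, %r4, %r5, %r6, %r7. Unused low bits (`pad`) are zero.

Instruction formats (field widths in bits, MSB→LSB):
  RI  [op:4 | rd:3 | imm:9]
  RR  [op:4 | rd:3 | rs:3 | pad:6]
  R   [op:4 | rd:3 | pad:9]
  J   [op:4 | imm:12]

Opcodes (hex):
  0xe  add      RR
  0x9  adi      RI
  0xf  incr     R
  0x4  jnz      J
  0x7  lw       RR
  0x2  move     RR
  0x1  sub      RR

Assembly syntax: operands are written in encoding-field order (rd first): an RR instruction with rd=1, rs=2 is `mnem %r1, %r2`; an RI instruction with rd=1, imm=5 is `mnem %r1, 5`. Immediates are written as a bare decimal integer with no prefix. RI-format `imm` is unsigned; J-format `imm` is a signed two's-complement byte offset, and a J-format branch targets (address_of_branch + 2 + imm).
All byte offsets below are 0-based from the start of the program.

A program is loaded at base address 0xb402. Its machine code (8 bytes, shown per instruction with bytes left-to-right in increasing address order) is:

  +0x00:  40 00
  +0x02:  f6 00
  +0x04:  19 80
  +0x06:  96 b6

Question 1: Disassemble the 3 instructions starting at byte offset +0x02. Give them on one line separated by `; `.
+0x02: f6 00 ⇒ word 0xf600 (big)
  top 4b → 0xf → incr [R]
  rd@[11:9]=0x3 ⇒ %r3
+0x04: 19 80 ⇒ word 0x1980 (big)
  top 4b → 0x1 → sub [RR]
  rd@[11:9]=0x4 ⇒ %r4
  rs@[8:6]=0x6 ⇒ %r6
+0x06: 96 b6 ⇒ word 0x96b6 (big)
  top 4b → 0x9 → adi [RI]
  rd@[11:9]=0x3 ⇒ %r3
  imm@[8:0]=0xb6 ⇒ 182

incr %r3; sub %r4, %r6; adi %r3, 182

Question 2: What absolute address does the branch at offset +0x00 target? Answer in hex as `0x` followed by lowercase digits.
off 0x00: read 40 00 as big → 0x4000
  op=0x4000>>12=0x4 ⇒ jnz (J)
  [11:0] imm=0 = 0
  target = base 0xb402 + off 0x00 + 2 + imm 0 = 0xb404

0xb404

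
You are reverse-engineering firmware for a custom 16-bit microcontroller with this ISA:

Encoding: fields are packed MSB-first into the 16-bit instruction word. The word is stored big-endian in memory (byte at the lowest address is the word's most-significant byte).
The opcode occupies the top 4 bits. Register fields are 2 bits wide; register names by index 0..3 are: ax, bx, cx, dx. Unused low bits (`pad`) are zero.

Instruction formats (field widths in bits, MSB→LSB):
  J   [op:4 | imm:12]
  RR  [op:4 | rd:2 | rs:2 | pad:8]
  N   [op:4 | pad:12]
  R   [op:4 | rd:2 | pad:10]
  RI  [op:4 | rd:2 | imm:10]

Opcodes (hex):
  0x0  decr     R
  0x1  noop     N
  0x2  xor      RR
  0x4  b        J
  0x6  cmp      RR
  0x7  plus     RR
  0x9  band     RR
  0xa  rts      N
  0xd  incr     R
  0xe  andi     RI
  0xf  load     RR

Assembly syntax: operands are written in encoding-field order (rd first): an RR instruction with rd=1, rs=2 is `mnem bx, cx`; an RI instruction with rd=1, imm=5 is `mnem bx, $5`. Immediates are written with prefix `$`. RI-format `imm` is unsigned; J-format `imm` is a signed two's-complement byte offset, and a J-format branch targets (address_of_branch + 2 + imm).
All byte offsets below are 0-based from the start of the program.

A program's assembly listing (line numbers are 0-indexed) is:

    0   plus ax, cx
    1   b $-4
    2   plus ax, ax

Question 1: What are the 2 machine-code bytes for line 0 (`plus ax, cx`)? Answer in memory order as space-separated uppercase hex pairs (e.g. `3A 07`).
line 0 (plus): pack op=0x7:4|rd=0:2|rs=2:2|pad=0:8 = 0x7200; big→ 72 00

72 00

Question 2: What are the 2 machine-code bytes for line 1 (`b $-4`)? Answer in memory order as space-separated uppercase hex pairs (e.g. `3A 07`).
4F FC

L1: b op=0x4:4|imm=-4:12 ⇒ 0x4ffc ⇒ big 4f fc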